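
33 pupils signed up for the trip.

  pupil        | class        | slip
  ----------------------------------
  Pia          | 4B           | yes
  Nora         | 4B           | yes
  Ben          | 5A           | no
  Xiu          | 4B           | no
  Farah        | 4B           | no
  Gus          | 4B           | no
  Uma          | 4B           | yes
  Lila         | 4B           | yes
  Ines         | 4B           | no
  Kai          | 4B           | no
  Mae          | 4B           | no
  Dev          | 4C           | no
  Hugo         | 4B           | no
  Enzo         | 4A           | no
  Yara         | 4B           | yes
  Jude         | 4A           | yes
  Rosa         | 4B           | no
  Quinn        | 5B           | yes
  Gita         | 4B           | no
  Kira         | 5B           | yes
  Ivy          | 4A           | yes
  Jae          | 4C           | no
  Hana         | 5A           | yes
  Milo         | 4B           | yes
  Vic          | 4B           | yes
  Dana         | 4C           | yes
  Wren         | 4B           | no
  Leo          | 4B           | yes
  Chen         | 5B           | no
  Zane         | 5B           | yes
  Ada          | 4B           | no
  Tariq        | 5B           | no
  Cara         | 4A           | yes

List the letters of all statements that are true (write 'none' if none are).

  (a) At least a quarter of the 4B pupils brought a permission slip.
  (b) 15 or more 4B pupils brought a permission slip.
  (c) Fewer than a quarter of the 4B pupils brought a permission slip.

|A| = 19, |A ∩ B| = 8, |A ∖ B| = 11.
(a) |A ∩ B| / |A| ≥ 1/4: holds.
(b) |A ∩ B| ≥ 15: fails.
(c) |A ∩ B| / |A| < 1/4: fails.

(a)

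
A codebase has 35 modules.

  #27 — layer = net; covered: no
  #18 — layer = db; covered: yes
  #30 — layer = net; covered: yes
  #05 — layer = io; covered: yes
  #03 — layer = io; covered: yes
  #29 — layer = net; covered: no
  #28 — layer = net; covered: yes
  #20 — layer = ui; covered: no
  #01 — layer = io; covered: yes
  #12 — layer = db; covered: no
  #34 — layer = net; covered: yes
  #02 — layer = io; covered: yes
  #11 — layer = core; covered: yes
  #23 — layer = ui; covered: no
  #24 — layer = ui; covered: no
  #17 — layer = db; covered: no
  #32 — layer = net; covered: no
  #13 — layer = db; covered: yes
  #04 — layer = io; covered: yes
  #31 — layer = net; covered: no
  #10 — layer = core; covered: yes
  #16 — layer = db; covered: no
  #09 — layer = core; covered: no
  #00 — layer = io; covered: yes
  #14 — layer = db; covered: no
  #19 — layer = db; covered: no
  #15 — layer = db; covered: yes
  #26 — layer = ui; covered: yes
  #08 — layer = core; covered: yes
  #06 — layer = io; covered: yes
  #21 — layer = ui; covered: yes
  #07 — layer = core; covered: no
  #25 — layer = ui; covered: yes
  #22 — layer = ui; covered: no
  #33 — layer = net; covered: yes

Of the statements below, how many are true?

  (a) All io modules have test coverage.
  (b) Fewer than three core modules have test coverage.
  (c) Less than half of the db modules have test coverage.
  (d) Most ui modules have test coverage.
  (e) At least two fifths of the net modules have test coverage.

3

(a) io: |A| = 7, |A ∩ B| = 7; needs A ⊆ B, i.e. every element of A is in B (|A ∖ B| = 0) — true.
(b) core: |A| = 5, |A ∩ B| = 3; needs |A ∩ B| < 3 — false.
(c) db: |A| = 8, |A ∩ B| = 3; needs |A ∩ B| < |A ∖ B| — true.
(d) ui: |A| = 7, |A ∩ B| = 3; needs |A ∩ B| > |A ∖ B| — false.
(e) net: |A| = 8, |A ∩ B| = 4; needs |A ∩ B| / |A| ≥ 2/5 — true.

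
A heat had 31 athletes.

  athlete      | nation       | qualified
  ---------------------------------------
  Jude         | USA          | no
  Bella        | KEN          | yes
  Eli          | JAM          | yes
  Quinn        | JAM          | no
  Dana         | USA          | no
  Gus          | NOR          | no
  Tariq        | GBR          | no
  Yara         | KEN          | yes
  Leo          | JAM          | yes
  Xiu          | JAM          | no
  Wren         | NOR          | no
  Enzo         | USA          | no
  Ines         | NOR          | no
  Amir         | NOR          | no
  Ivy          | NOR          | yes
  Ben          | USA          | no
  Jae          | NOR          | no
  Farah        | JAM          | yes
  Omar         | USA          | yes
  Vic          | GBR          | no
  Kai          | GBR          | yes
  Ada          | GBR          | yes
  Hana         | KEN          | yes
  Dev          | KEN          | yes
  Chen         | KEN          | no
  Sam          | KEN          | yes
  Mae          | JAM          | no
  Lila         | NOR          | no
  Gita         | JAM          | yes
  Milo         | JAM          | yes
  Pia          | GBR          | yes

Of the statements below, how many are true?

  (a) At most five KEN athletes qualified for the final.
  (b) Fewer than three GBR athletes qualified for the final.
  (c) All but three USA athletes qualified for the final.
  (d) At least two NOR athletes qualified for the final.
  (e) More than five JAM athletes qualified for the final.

1

(a) KEN: |A| = 6, |A ∩ B| = 5; needs |A ∩ B| ≤ 5 — true.
(b) GBR: |A| = 5, |A ∩ B| = 3; needs |A ∩ B| < 3 — false.
(c) USA: |A| = 5, |A ∩ B| = 1; needs |A ∖ B| = 3 — false.
(d) NOR: |A| = 7, |A ∩ B| = 1; needs |A ∩ B| ≥ 2 — false.
(e) JAM: |A| = 8, |A ∩ B| = 5; needs |A ∩ B| > 5 — false.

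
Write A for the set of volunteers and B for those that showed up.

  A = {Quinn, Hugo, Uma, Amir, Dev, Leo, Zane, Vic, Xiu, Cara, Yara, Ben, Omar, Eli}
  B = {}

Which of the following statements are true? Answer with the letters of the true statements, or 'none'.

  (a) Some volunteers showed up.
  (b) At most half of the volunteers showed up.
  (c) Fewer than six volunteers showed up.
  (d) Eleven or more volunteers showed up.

(b), (c)

|A| = 14, |A ∩ B| = 0, |A ∖ B| = 14.
(a) A ∩ B ≠ ∅ (|A ∩ B| ≥ 1): fails.
(b) |A ∩ B| ≤ |A ∖ B|: holds.
(c) |A ∩ B| < 6: holds.
(d) |A ∩ B| ≥ 11: fails.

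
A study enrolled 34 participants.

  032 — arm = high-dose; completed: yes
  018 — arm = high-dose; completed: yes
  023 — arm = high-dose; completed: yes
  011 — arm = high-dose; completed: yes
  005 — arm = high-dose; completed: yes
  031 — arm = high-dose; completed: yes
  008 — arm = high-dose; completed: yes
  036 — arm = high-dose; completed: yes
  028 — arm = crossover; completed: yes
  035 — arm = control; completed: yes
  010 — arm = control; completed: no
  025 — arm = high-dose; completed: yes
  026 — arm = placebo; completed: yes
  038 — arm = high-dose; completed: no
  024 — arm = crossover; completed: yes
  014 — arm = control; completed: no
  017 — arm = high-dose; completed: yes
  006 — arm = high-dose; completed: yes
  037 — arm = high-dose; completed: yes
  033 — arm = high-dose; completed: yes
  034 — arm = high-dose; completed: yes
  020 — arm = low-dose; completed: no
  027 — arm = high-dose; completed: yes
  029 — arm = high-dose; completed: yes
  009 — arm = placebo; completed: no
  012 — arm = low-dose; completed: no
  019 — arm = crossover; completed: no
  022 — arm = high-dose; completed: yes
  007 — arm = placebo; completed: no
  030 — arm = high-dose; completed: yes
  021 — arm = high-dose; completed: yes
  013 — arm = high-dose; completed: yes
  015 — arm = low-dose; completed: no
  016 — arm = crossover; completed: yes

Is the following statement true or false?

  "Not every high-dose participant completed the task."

True

Truth condition: A ⊄ B (|A ∖ B| ≥ 1).
|A| = 21, |A ∩ B| = 20, |A ∖ B| = 1.
So the statement is true.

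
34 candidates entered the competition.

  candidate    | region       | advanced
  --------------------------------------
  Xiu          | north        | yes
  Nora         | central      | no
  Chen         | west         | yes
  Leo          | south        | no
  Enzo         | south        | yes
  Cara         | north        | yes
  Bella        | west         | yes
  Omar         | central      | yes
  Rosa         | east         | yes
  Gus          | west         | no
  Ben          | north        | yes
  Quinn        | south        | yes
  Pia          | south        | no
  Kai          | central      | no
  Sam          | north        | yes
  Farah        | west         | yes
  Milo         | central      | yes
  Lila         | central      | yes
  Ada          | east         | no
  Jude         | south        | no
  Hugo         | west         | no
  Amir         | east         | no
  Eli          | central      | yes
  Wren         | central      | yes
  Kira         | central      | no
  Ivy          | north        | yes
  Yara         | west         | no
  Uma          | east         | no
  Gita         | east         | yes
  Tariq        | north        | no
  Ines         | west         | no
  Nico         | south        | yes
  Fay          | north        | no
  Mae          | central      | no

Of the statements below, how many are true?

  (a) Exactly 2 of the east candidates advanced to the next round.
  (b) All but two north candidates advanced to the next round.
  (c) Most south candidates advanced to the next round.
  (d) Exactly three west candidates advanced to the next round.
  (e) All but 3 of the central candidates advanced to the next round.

3

(a) east: |A| = 5, |A ∩ B| = 2; needs |A ∩ B| = 2 — true.
(b) north: |A| = 7, |A ∩ B| = 5; needs |A ∖ B| = 2 — true.
(c) south: |A| = 6, |A ∩ B| = 3; needs |A ∩ B| > |A ∖ B| — false.
(d) west: |A| = 7, |A ∩ B| = 3; needs |A ∩ B| = 3 — true.
(e) central: |A| = 9, |A ∩ B| = 5; needs |A ∖ B| = 3 — false.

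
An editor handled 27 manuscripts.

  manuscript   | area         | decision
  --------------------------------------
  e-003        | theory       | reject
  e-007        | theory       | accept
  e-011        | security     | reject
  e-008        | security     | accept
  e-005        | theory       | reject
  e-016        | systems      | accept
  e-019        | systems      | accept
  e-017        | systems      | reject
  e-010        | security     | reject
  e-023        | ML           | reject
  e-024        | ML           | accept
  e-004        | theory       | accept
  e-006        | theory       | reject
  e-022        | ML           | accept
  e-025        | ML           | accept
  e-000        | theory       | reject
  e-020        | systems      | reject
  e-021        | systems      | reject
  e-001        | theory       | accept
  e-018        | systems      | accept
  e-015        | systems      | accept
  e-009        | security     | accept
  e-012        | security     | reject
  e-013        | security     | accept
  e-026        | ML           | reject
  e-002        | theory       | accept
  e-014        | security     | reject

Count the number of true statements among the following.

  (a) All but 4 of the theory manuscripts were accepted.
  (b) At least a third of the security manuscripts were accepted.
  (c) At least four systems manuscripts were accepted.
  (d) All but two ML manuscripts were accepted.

4

(a) theory: |A| = 8, |A ∩ B| = 4; needs |A ∖ B| = 4 — true.
(b) security: |A| = 7, |A ∩ B| = 3; needs |A ∩ B| / |A| ≥ 1/3 — true.
(c) systems: |A| = 7, |A ∩ B| = 4; needs |A ∩ B| ≥ 4 — true.
(d) ML: |A| = 5, |A ∩ B| = 3; needs |A ∖ B| = 2 — true.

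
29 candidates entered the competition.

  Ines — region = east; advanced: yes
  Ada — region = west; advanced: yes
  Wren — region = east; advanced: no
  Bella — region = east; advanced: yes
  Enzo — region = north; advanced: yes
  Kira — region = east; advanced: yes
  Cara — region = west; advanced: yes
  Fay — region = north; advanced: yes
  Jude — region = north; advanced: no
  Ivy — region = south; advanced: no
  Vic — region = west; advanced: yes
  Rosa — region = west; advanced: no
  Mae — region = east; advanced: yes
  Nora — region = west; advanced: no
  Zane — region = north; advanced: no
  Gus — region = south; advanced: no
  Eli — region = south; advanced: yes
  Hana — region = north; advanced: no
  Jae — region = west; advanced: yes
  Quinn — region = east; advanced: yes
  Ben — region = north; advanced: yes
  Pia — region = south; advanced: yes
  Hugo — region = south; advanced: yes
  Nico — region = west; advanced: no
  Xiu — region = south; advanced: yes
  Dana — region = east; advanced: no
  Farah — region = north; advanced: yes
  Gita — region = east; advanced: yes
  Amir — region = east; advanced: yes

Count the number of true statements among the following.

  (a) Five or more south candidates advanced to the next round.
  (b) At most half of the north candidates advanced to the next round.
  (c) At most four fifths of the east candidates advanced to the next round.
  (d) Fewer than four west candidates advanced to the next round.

1

(a) south: |A| = 6, |A ∩ B| = 4; needs |A ∩ B| ≥ 5 — false.
(b) north: |A| = 7, |A ∩ B| = 4; needs |A ∩ B| ≤ |A ∖ B| — false.
(c) east: |A| = 9, |A ∩ B| = 7; needs |A ∩ B| / |A| ≤ 4/5 — true.
(d) west: |A| = 7, |A ∩ B| = 4; needs |A ∩ B| < 4 — false.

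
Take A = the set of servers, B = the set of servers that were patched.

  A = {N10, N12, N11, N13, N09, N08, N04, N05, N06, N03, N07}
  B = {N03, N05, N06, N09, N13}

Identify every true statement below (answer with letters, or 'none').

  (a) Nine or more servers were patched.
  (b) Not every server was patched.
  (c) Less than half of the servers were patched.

|A| = 11, |A ∩ B| = 5, |A ∖ B| = 6.
(a) |A ∩ B| ≥ 9: fails.
(b) A ⊄ B (|A ∖ B| ≥ 1): holds.
(c) |A ∩ B| < |A ∖ B|: holds.

(b), (c)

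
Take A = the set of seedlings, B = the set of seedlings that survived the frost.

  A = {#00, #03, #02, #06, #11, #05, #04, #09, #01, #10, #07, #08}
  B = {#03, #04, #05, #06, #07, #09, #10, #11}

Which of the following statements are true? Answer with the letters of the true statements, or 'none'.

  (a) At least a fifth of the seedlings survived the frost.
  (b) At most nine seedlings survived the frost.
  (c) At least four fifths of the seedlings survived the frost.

|A| = 12, |A ∩ B| = 8, |A ∖ B| = 4.
(a) |A ∩ B| / |A| ≥ 1/5: holds.
(b) |A ∩ B| ≤ 9: holds.
(c) |A ∩ B| / |A| ≥ 4/5: fails.

(a), (b)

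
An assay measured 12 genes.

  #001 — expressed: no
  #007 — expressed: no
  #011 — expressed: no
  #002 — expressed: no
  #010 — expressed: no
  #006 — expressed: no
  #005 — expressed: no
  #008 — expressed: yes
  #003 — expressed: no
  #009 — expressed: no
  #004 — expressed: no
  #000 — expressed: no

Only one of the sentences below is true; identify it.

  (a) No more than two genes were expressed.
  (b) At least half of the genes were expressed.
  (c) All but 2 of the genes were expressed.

|A| = 12, |A ∩ B| = 1, |A ∖ B| = 11.
(a) requires |A ∩ B| ≤ 2: true.
(b) requires |A ∩ B| ≥ |A ∖ B|: false.
(c) requires |A ∖ B| = 2: false.

(a)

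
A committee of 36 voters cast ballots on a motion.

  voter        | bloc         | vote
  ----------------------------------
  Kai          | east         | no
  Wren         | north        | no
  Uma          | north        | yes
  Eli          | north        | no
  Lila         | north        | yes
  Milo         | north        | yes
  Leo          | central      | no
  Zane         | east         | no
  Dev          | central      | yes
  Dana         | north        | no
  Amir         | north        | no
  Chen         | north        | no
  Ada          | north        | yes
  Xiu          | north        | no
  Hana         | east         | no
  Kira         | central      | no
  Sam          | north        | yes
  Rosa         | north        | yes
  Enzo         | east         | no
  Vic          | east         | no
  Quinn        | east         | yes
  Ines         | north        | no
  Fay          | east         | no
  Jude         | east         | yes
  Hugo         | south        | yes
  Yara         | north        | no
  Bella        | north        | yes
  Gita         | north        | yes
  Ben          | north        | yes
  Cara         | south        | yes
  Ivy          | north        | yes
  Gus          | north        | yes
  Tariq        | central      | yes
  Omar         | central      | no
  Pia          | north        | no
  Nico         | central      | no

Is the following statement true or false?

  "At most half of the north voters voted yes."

The determiner here denotes the relation: |A ∩ B| ≤ |A ∖ B|.
|A| = 20, |A ∩ B| = 11, |A ∖ B| = 9.
11 > 9, so the statement is false.

False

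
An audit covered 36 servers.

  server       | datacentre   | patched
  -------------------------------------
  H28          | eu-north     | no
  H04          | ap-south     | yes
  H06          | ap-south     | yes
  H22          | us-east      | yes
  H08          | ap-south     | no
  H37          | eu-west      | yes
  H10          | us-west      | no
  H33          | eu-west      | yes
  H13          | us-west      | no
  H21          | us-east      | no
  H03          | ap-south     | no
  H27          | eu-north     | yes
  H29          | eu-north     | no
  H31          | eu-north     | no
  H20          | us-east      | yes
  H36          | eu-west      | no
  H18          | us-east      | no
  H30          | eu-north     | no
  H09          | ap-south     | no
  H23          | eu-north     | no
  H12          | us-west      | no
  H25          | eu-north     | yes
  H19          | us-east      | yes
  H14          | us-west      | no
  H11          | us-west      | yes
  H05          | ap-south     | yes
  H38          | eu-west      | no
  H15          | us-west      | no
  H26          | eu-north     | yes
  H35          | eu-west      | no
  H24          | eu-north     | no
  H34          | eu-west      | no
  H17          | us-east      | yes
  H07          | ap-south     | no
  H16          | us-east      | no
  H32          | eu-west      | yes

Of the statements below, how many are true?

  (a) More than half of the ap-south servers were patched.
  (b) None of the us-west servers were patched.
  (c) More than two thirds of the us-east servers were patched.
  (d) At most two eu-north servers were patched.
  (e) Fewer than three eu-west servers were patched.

(a) ap-south: |A| = 7, |A ∩ B| = 3; needs |A ∩ B| > |A ∖ B| — false.
(b) us-west: |A| = 6, |A ∩ B| = 1; needs A ∩ B = ∅ (|A ∩ B| = 0) — false.
(c) us-east: |A| = 7, |A ∩ B| = 4; needs |A ∩ B| / |A| > 2/3 — false.
(d) eu-north: |A| = 9, |A ∩ B| = 3; needs |A ∩ B| ≤ 2 — false.
(e) eu-west: |A| = 7, |A ∩ B| = 3; needs |A ∩ B| < 3 — false.

0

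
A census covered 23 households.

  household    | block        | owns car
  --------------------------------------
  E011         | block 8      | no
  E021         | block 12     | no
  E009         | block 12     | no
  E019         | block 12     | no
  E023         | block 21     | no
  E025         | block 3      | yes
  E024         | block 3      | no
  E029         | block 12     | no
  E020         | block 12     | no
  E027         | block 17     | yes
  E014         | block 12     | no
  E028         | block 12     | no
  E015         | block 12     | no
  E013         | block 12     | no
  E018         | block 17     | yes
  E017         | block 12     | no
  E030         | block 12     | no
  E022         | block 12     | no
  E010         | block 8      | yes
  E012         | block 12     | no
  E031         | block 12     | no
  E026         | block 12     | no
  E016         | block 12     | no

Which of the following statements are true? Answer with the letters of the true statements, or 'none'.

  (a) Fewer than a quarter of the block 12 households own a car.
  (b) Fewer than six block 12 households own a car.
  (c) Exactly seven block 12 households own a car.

|A| = 16, |A ∩ B| = 0, |A ∖ B| = 16.
(a) |A ∩ B| / |A| < 1/4: holds.
(b) |A ∩ B| < 6: holds.
(c) |A ∩ B| = 7: fails.

(a), (b)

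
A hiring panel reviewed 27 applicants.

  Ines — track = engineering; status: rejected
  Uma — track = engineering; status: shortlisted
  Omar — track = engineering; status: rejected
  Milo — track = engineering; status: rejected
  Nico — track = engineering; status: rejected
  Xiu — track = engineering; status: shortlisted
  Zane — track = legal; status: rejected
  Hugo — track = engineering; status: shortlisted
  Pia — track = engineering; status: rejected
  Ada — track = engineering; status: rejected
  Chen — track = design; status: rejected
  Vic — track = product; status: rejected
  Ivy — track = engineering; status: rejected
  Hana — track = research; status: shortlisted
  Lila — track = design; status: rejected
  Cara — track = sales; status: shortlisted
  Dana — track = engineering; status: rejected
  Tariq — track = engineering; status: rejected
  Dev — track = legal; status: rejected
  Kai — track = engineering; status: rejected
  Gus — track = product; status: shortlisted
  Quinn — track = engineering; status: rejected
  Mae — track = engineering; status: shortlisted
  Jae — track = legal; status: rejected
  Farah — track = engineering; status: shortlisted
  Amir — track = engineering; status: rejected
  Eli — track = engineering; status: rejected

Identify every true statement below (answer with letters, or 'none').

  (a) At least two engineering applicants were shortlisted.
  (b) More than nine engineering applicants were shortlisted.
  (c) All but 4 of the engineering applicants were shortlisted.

(a)

|A| = 18, |A ∩ B| = 5, |A ∖ B| = 13.
(a) |A ∩ B| ≥ 2: holds.
(b) |A ∩ B| > 9: fails.
(c) |A ∖ B| = 4: fails.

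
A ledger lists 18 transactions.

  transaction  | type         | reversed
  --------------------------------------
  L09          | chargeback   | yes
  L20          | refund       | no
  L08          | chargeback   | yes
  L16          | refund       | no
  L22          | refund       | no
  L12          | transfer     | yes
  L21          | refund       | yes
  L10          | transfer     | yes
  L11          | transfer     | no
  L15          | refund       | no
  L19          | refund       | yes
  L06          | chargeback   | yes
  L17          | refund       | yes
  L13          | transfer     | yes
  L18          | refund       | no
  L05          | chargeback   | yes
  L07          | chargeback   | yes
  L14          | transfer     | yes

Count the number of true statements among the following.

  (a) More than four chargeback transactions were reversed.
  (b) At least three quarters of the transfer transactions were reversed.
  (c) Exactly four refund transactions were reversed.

(a) chargeback: |A| = 5, |A ∩ B| = 5; needs |A ∩ B| > 4 — true.
(b) transfer: |A| = 5, |A ∩ B| = 4; needs |A ∩ B| / |A| ≥ 3/4 — true.
(c) refund: |A| = 8, |A ∩ B| = 3; needs |A ∩ B| = 4 — false.

2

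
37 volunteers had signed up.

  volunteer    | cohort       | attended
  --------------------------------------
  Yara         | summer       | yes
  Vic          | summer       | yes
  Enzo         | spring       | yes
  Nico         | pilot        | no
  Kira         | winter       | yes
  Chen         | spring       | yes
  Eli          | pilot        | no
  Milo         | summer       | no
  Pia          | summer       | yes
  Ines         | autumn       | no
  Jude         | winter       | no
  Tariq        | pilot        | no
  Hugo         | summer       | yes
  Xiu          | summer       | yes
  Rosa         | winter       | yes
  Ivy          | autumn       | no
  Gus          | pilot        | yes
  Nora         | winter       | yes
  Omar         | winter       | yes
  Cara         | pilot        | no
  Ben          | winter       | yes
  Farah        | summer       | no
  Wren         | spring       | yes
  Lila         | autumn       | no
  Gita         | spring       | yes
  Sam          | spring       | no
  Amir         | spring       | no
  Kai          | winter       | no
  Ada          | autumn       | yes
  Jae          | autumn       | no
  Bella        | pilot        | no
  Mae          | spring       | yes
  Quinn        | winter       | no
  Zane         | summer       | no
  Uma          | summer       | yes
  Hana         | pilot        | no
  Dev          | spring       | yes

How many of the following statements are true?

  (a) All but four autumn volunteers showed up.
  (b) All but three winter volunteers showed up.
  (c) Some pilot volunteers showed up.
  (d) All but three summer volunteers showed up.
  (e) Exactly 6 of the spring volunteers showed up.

(a) autumn: |A| = 5, |A ∩ B| = 1; needs |A ∖ B| = 4 — true.
(b) winter: |A| = 8, |A ∩ B| = 5; needs |A ∖ B| = 3 — true.
(c) pilot: |A| = 7, |A ∩ B| = 1; needs A ∩ B ≠ ∅ (|A ∩ B| ≥ 1) — true.
(d) summer: |A| = 9, |A ∩ B| = 6; needs |A ∖ B| = 3 — true.
(e) spring: |A| = 8, |A ∩ B| = 6; needs |A ∩ B| = 6 — true.

5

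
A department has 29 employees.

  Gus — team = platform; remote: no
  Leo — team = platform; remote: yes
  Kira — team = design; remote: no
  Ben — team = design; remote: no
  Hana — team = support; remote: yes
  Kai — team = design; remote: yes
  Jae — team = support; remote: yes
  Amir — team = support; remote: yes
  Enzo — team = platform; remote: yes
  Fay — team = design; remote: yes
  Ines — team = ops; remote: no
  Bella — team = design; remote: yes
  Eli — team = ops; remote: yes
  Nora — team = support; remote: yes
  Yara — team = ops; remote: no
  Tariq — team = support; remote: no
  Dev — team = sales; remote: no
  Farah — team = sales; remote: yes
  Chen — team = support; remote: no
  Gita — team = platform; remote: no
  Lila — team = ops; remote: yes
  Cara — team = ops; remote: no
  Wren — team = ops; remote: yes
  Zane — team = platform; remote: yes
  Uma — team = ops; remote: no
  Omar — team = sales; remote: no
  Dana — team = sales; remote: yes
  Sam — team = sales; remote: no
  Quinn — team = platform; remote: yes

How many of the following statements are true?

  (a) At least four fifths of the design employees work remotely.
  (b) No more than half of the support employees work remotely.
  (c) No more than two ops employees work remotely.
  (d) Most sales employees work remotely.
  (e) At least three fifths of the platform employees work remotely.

(a) design: |A| = 5, |A ∩ B| = 3; needs |A ∩ B| / |A| ≥ 4/5 — false.
(b) support: |A| = 6, |A ∩ B| = 4; needs |A ∩ B| ≤ |A ∖ B| — false.
(c) ops: |A| = 7, |A ∩ B| = 3; needs |A ∩ B| ≤ 2 — false.
(d) sales: |A| = 5, |A ∩ B| = 2; needs |A ∩ B| > |A ∖ B| — false.
(e) platform: |A| = 6, |A ∩ B| = 4; needs |A ∩ B| / |A| ≥ 3/5 — true.

1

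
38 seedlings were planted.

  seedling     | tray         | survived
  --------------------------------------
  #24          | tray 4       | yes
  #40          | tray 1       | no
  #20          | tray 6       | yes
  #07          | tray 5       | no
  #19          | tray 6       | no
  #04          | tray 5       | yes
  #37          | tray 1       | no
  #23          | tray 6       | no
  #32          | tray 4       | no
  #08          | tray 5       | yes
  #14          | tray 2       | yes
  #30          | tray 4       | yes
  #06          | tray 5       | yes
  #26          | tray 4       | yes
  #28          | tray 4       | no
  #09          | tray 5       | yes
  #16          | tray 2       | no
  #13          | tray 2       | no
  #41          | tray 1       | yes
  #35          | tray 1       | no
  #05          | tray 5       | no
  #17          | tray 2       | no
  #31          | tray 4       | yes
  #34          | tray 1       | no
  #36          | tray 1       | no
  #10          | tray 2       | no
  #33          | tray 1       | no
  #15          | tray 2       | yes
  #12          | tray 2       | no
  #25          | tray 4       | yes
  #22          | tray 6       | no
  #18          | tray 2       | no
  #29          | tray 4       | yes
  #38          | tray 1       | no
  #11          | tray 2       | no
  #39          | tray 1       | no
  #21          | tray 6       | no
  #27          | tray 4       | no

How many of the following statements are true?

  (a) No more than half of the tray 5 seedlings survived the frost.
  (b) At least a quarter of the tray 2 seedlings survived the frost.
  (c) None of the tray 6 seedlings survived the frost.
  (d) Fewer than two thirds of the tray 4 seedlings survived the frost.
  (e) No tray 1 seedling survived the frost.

(a) tray 5: |A| = 6, |A ∩ B| = 4; needs |A ∩ B| ≤ |A ∖ B| — false.
(b) tray 2: |A| = 9, |A ∩ B| = 2; needs |A ∩ B| / |A| ≥ 1/4 — false.
(c) tray 6: |A| = 5, |A ∩ B| = 1; needs A ∩ B = ∅ (|A ∩ B| = 0) — false.
(d) tray 4: |A| = 9, |A ∩ B| = 6; needs |A ∩ B| / |A| < 2/3 — false.
(e) tray 1: |A| = 9, |A ∩ B| = 1; needs A ∩ B = ∅ (|A ∩ B| = 0) — false.

0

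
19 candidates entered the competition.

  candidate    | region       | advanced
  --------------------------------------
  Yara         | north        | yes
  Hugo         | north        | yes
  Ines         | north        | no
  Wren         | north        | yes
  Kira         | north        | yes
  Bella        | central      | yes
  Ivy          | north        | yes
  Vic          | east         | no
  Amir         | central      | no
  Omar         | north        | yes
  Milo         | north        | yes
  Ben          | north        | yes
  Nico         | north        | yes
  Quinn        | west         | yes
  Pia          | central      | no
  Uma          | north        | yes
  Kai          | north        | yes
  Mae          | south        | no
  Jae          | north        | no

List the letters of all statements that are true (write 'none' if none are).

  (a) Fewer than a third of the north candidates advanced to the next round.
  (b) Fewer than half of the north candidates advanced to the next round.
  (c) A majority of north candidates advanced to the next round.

(c)

|A| = 13, |A ∩ B| = 11, |A ∖ B| = 2.
(a) |A ∩ B| / |A| < 1/3: fails.
(b) |A ∩ B| < |A ∖ B|: fails.
(c) |A ∩ B| > |A ∖ B|: holds.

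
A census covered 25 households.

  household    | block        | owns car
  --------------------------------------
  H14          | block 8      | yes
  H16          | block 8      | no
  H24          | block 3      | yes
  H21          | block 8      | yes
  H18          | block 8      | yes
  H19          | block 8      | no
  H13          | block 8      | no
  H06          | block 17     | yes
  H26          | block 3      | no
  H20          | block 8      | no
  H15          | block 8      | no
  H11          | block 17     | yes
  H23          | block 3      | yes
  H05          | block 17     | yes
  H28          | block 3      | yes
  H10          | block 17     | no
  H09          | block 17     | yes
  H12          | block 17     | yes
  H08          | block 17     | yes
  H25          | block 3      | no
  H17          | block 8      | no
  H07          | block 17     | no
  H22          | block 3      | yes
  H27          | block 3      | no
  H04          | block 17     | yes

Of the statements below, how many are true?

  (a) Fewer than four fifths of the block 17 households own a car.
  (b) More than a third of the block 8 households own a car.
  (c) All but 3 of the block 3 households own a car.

2

(a) block 17: |A| = 9, |A ∩ B| = 7; needs |A ∩ B| / |A| < 4/5 — true.
(b) block 8: |A| = 9, |A ∩ B| = 3; needs |A ∩ B| / |A| > 1/3 — false.
(c) block 3: |A| = 7, |A ∩ B| = 4; needs |A ∖ B| = 3 — true.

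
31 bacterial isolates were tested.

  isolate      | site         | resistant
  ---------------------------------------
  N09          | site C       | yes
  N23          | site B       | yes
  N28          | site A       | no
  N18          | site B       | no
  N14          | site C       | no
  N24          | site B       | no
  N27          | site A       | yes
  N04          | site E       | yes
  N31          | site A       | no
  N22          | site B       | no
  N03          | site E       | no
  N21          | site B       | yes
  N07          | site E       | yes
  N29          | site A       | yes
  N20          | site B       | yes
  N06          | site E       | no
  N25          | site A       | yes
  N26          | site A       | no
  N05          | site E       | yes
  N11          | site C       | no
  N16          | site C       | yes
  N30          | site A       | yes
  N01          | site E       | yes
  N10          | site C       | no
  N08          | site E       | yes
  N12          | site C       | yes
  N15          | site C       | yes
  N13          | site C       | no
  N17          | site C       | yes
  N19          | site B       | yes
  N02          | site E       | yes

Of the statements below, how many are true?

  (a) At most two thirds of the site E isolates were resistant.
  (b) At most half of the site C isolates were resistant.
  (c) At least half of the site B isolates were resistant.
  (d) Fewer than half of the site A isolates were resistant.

(a) site E: |A| = 8, |A ∩ B| = 6; needs |A ∩ B| / |A| ≤ 2/3 — false.
(b) site C: |A| = 9, |A ∩ B| = 5; needs |A ∩ B| ≤ |A ∖ B| — false.
(c) site B: |A| = 7, |A ∩ B| = 4; needs |A ∩ B| ≥ |A ∖ B| — true.
(d) site A: |A| = 7, |A ∩ B| = 4; needs |A ∩ B| < |A ∖ B| — false.

1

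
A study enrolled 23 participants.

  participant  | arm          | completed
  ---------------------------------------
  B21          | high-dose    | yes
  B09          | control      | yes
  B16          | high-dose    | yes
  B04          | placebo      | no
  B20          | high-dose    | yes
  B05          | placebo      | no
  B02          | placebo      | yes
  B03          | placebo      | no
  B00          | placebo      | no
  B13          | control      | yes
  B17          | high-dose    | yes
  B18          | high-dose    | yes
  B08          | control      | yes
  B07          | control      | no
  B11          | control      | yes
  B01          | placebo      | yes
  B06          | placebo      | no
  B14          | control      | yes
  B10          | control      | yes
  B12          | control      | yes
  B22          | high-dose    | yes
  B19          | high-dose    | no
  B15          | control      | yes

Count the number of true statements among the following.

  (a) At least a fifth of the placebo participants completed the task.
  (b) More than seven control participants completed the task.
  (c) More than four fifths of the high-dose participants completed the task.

(a) placebo: |A| = 7, |A ∩ B| = 2; needs |A ∩ B| / |A| ≥ 1/5 — true.
(b) control: |A| = 9, |A ∩ B| = 8; needs |A ∩ B| > 7 — true.
(c) high-dose: |A| = 7, |A ∩ B| = 6; needs |A ∩ B| / |A| > 4/5 — true.

3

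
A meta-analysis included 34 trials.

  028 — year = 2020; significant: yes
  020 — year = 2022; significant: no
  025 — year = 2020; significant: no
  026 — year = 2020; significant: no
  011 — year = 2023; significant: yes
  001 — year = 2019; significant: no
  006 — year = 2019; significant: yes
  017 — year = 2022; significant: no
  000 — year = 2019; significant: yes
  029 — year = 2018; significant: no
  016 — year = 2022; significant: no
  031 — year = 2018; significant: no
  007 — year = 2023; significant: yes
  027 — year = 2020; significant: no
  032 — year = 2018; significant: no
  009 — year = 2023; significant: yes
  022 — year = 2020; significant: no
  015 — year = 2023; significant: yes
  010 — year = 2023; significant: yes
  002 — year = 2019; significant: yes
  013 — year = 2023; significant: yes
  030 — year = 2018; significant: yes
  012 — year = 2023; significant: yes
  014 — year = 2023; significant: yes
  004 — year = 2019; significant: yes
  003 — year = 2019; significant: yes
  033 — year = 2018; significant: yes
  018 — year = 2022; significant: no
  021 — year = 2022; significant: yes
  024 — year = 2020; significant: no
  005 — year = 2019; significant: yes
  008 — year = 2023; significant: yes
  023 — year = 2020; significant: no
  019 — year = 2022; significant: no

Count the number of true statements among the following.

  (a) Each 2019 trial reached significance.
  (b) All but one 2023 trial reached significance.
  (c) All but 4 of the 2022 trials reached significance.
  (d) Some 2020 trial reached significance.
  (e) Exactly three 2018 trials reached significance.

1

(a) 2019: |A| = 7, |A ∩ B| = 6; needs A ⊆ B, i.e. every element of A is in B (|A ∖ B| = 0) — false.
(b) 2023: |A| = 9, |A ∩ B| = 9; needs |A ∖ B| = 1 — false.
(c) 2022: |A| = 6, |A ∩ B| = 1; needs |A ∖ B| = 4 — false.
(d) 2020: |A| = 7, |A ∩ B| = 1; needs A ∩ B ≠ ∅ (|A ∩ B| ≥ 1) — true.
(e) 2018: |A| = 5, |A ∩ B| = 2; needs |A ∩ B| = 3 — false.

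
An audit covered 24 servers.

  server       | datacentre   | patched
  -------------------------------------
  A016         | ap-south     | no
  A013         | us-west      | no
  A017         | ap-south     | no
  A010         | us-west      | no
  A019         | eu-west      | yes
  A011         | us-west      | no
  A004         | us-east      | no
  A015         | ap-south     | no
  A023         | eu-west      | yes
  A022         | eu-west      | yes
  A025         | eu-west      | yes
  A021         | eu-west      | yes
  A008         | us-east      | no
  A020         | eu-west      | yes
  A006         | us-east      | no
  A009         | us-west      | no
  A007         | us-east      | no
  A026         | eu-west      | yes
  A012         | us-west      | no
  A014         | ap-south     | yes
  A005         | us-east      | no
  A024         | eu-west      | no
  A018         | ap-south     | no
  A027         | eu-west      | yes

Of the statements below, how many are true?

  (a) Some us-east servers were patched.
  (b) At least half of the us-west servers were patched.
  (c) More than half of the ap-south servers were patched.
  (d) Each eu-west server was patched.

0

(a) us-east: |A| = 5, |A ∩ B| = 0; needs A ∩ B ≠ ∅ (|A ∩ B| ≥ 1) — false.
(b) us-west: |A| = 5, |A ∩ B| = 0; needs |A ∩ B| ≥ |A ∖ B| — false.
(c) ap-south: |A| = 5, |A ∩ B| = 1; needs |A ∩ B| > |A ∖ B| — false.
(d) eu-west: |A| = 9, |A ∩ B| = 8; needs A ⊆ B, i.e. every element of A is in B (|A ∖ B| = 0) — false.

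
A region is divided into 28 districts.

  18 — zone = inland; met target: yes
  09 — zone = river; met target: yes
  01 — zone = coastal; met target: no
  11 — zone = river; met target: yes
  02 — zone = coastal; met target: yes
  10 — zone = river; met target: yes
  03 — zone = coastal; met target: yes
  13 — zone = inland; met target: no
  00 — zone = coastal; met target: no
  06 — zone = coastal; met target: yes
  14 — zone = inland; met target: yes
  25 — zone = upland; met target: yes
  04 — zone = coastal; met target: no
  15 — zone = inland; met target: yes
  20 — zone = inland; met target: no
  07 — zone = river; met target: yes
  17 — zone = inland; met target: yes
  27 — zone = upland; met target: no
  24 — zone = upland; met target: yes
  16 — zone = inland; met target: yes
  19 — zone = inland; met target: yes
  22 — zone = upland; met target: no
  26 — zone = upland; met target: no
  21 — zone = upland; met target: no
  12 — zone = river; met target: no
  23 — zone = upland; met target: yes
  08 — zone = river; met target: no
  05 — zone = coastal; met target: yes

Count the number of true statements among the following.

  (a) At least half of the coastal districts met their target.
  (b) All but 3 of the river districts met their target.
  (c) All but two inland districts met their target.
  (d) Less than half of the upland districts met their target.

(a) coastal: |A| = 7, |A ∩ B| = 4; needs |A ∩ B| ≥ |A ∖ B| — true.
(b) river: |A| = 6, |A ∩ B| = 4; needs |A ∖ B| = 3 — false.
(c) inland: |A| = 8, |A ∩ B| = 6; needs |A ∖ B| = 2 — true.
(d) upland: |A| = 7, |A ∩ B| = 3; needs |A ∩ B| < |A ∖ B| — true.

3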